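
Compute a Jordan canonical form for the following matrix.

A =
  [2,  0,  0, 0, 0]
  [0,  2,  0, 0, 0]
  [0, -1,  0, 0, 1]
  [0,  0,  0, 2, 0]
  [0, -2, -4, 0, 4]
J_2(2) ⊕ J_1(2) ⊕ J_1(2) ⊕ J_1(2)

The characteristic polynomial is
  det(x·I − A) = x^5 - 10*x^4 + 40*x^3 - 80*x^2 + 80*x - 32 = (x - 2)^5

Eigenvalues and multiplicities (the geometric multiplicity of λ is n − rank(A − λI), which equals the number of Jordan blocks for λ):
  λ = 2: algebraic multiplicity = 5, geometric multiplicity = 4

Determining the block sizes for each eigenvalue:
  λ = 2: 4 blocks summing to 5 forces exactly one block of size 2 and the rest size 1 → block sizes [2, 1, 1, 1]

Assembling the blocks gives a Jordan form
J =
  [2, 1, 0, 0, 0]
  [0, 2, 0, 0, 0]
  [0, 0, 2, 0, 0]
  [0, 0, 0, 2, 0]
  [0, 0, 0, 0, 2]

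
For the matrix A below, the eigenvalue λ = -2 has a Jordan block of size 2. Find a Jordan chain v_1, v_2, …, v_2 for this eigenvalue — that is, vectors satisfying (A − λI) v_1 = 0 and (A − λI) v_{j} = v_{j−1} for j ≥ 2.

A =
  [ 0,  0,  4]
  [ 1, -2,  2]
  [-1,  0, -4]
A Jordan chain for λ = -2 of length 2:
v_1 = (2, 1, -1)ᵀ
v_2 = (1, 0, 0)ᵀ

Let N = A − (-2)·I. We want v_2 with N^2 v_2 = 0 but N^1 v_2 ≠ 0; then v_{j-1} := N · v_j for j = 2, …, 2.

Pick v_2 = (1, 0, 0)ᵀ.
Then v_1 = N · v_2 = (2, 1, -1)ᵀ.

Sanity check: (A − (-2)·I) v_1 = (0, 0, 0)ᵀ = 0. ✓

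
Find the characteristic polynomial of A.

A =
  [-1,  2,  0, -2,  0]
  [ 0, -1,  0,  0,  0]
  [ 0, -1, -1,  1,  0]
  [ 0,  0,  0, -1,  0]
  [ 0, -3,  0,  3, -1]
x^5 + 5*x^4 + 10*x^3 + 10*x^2 + 5*x + 1

Expanding det(x·I − A) (e.g. by cofactor expansion or by noting that A is similar to its Jordan form J, which has the same characteristic polynomial as A) gives
  χ_A(x) = x^5 + 5*x^4 + 10*x^3 + 10*x^2 + 5*x + 1
which factors as (x + 1)^5. The eigenvalues (with algebraic multiplicities) are λ = -1 with multiplicity 5.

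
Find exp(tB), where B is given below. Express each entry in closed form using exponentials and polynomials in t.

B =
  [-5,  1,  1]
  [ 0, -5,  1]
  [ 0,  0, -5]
e^{tB} =
  [exp(-5*t), t*exp(-5*t), t^2*exp(-5*t)/2 + t*exp(-5*t)]
  [0, exp(-5*t), t*exp(-5*t)]
  [0, 0, exp(-5*t)]

Strategy: write B = P · J · P⁻¹ where J is a Jordan canonical form, so e^{tB} = P · e^{tJ} · P⁻¹, and e^{tJ} can be computed block-by-block.

B has Jordan form
J =
  [-5,  1,  0]
  [ 0, -5,  1]
  [ 0,  0, -5]
(up to reordering of blocks).

Per-block formulas:
  For a 3×3 Jordan block J_3(-5): exp(t · J_3(-5)) = e^(-5t)·(I + t·N + (t^2/2)·N^2), where N is the 3×3 nilpotent shift.

After assembling e^{tJ} and conjugating by P, we get:

e^{tB} =
  [exp(-5*t), t*exp(-5*t), t^2*exp(-5*t)/2 + t*exp(-5*t)]
  [0, exp(-5*t), t*exp(-5*t)]
  [0, 0, exp(-5*t)]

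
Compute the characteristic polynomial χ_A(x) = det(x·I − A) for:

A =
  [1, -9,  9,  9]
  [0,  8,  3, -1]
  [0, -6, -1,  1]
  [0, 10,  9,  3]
x^4 - 11*x^3 + 42*x^2 - 64*x + 32

Expanding det(x·I − A) (e.g. by cofactor expansion or by noting that A is similar to its Jordan form J, which has the same characteristic polynomial as A) gives
  χ_A(x) = x^4 - 11*x^3 + 42*x^2 - 64*x + 32
which factors as (x - 4)^2*(x - 2)*(x - 1). The eigenvalues (with algebraic multiplicities) are λ = 1 with multiplicity 1, λ = 2 with multiplicity 1, λ = 4 with multiplicity 2.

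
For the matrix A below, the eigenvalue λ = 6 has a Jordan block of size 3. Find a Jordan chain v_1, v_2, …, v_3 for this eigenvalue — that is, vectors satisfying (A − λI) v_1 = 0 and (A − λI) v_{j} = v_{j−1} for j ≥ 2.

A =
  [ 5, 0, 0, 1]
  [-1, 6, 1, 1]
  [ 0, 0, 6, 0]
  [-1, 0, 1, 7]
A Jordan chain for λ = 6 of length 3:
v_1 = (1, 1, 0, 1)ᵀ
v_2 = (0, 1, 0, 1)ᵀ
v_3 = (0, 0, 1, 0)ᵀ

Let N = A − (6)·I. We want v_3 with N^3 v_3 = 0 but N^2 v_3 ≠ 0; then v_{j-1} := N · v_j for j = 3, …, 2.

Pick v_3 = (0, 0, 1, 0)ᵀ.
Then v_2 = N · v_3 = (0, 1, 0, 1)ᵀ.
Then v_1 = N · v_2 = (1, 1, 0, 1)ᵀ.

Sanity check: (A − (6)·I) v_1 = (0, 0, 0, 0)ᵀ = 0. ✓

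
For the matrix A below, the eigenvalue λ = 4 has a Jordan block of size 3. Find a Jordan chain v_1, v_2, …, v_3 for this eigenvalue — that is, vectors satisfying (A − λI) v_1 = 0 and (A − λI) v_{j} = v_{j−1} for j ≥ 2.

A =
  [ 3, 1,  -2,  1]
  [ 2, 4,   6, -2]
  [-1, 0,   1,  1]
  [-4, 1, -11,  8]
A Jordan chain for λ = 4 of length 3:
v_1 = (1, 0, 0, 1)ᵀ
v_2 = (-1, 2, -1, -4)ᵀ
v_3 = (1, 0, 0, 0)ᵀ

Let N = A − (4)·I. We want v_3 with N^3 v_3 = 0 but N^2 v_3 ≠ 0; then v_{j-1} := N · v_j for j = 3, …, 2.

Pick v_3 = (1, 0, 0, 0)ᵀ.
Then v_2 = N · v_3 = (-1, 2, -1, -4)ᵀ.
Then v_1 = N · v_2 = (1, 0, 0, 1)ᵀ.

Sanity check: (A − (4)·I) v_1 = (0, 0, 0, 0)ᵀ = 0. ✓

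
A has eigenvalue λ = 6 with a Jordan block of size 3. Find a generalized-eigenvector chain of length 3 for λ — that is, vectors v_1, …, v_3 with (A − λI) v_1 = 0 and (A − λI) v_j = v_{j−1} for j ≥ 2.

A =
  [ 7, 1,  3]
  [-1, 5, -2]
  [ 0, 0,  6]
A Jordan chain for λ = 6 of length 3:
v_1 = (1, -1, 0)ᵀ
v_2 = (3, -2, 0)ᵀ
v_3 = (0, 0, 1)ᵀ

Let N = A − (6)·I. We want v_3 with N^3 v_3 = 0 but N^2 v_3 ≠ 0; then v_{j-1} := N · v_j for j = 3, …, 2.

Pick v_3 = (0, 0, 1)ᵀ.
Then v_2 = N · v_3 = (3, -2, 0)ᵀ.
Then v_1 = N · v_2 = (1, -1, 0)ᵀ.

Sanity check: (A − (6)·I) v_1 = (0, 0, 0)ᵀ = 0. ✓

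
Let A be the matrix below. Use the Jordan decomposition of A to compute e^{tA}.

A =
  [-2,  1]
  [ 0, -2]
e^{tA} =
  [exp(-2*t), t*exp(-2*t)]
  [0, exp(-2*t)]

Strategy: write A = P · J · P⁻¹ where J is a Jordan canonical form, so e^{tA} = P · e^{tJ} · P⁻¹, and e^{tJ} can be computed block-by-block.

A has Jordan form
J =
  [-2,  1]
  [ 0, -2]
(up to reordering of blocks).

Per-block formulas:
  For a 2×2 Jordan block J_2(-2): exp(t · J_2(-2)) = e^(-2t)·(I + t·N), where N is the 2×2 nilpotent shift.

After assembling e^{tJ} and conjugating by P, we get:

e^{tA} =
  [exp(-2*t), t*exp(-2*t)]
  [0, exp(-2*t)]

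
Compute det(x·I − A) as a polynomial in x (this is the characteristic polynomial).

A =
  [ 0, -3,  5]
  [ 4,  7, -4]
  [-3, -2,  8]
x^3 - 15*x^2 + 75*x - 125

Expanding det(x·I − A) (e.g. by cofactor expansion or by noting that A is similar to its Jordan form J, which has the same characteristic polynomial as A) gives
  χ_A(x) = x^3 - 15*x^2 + 75*x - 125
which factors as (x - 5)^3. The eigenvalues (with algebraic multiplicities) are λ = 5 with multiplicity 3.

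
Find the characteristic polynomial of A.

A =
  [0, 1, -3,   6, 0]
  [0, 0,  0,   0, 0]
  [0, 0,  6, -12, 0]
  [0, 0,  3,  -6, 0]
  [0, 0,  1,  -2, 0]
x^5

Expanding det(x·I − A) (e.g. by cofactor expansion or by noting that A is similar to its Jordan form J, which has the same characteristic polynomial as A) gives
  χ_A(x) = x^5
which factors as x^5. The eigenvalues (with algebraic multiplicities) are λ = 0 with multiplicity 5.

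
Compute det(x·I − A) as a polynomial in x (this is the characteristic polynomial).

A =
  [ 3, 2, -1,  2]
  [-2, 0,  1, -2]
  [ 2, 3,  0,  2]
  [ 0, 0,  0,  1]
x^4 - 4*x^3 + 6*x^2 - 4*x + 1

Expanding det(x·I − A) (e.g. by cofactor expansion or by noting that A is similar to its Jordan form J, which has the same characteristic polynomial as A) gives
  χ_A(x) = x^4 - 4*x^3 + 6*x^2 - 4*x + 1
which factors as (x - 1)^4. The eigenvalues (with algebraic multiplicities) are λ = 1 with multiplicity 4.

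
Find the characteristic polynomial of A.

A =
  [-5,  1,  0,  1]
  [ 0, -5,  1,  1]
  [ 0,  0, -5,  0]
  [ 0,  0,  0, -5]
x^4 + 20*x^3 + 150*x^2 + 500*x + 625

Expanding det(x·I − A) (e.g. by cofactor expansion or by noting that A is similar to its Jordan form J, which has the same characteristic polynomial as A) gives
  χ_A(x) = x^4 + 20*x^3 + 150*x^2 + 500*x + 625
which factors as (x + 5)^4. The eigenvalues (with algebraic multiplicities) are λ = -5 with multiplicity 4.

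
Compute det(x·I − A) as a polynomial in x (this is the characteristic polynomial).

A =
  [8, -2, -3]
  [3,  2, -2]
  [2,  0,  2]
x^3 - 12*x^2 + 48*x - 64

Expanding det(x·I − A) (e.g. by cofactor expansion or by noting that A is similar to its Jordan form J, which has the same characteristic polynomial as A) gives
  χ_A(x) = x^3 - 12*x^2 + 48*x - 64
which factors as (x - 4)^3. The eigenvalues (with algebraic multiplicities) are λ = 4 with multiplicity 3.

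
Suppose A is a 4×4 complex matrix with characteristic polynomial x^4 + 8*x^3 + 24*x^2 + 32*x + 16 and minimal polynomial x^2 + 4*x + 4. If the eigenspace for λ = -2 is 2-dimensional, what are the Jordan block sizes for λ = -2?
Block sizes for λ = -2: [2, 2]

Step 1 — from the characteristic polynomial, algebraic multiplicity of λ = -2 is 4. From dim ker(A − (-2)·I) = 2, there are exactly 2 Jordan blocks for λ = -2.
Step 2 — from the minimal polynomial, the factor (x + 2)^2 tells us the largest block for λ = -2 has size 2.
Step 3 — with total size 4, 2 blocks, and largest block 2, the block sizes (in nonincreasing order) are [2, 2].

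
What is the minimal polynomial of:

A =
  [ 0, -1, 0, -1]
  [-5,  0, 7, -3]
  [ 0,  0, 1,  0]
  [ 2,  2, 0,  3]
x^3 - 3*x^2 + 3*x - 1

The characteristic polynomial is χ_A(x) = (x - 1)^4, so the eigenvalues are known. The minimal polynomial is
  m_A(x) = Π_λ (x − λ)^{k_λ}
where k_λ is the size of the *largest* Jordan block for λ (equivalently, the smallest k with (A − λI)^k v = 0 for every generalised eigenvector v of λ).

  λ = 1: largest Jordan block has size 3, contributing (x − 1)^3

So m_A(x) = (x - 1)^3 = x^3 - 3*x^2 + 3*x - 1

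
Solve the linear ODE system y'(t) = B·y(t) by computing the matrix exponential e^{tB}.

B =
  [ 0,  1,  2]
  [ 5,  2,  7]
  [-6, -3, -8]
e^{tB} =
  [-3*t^2*exp(-2*t)/2 + 2*t*exp(-2*t) + exp(-2*t), t*exp(-2*t), -t^2*exp(-2*t)/2 + 2*t*exp(-2*t)]
  [-6*t^2*exp(-2*t) + 5*t*exp(-2*t), 4*t*exp(-2*t) + exp(-2*t), -2*t^2*exp(-2*t) + 7*t*exp(-2*t)]
  [9*t^2*exp(-2*t)/2 - 6*t*exp(-2*t), -3*t*exp(-2*t), 3*t^2*exp(-2*t)/2 - 6*t*exp(-2*t) + exp(-2*t)]

Strategy: write B = P · J · P⁻¹ where J is a Jordan canonical form, so e^{tB} = P · e^{tJ} · P⁻¹, and e^{tJ} can be computed block-by-block.

B has Jordan form
J =
  [-2,  1,  0]
  [ 0, -2,  1]
  [ 0,  0, -2]
(up to reordering of blocks).

Per-block formulas:
  For a 3×3 Jordan block J_3(-2): exp(t · J_3(-2)) = e^(-2t)·(I + t·N + (t^2/2)·N^2), where N is the 3×3 nilpotent shift.

After assembling e^{tJ} and conjugating by P, we get:

e^{tB} =
  [-3*t^2*exp(-2*t)/2 + 2*t*exp(-2*t) + exp(-2*t), t*exp(-2*t), -t^2*exp(-2*t)/2 + 2*t*exp(-2*t)]
  [-6*t^2*exp(-2*t) + 5*t*exp(-2*t), 4*t*exp(-2*t) + exp(-2*t), -2*t^2*exp(-2*t) + 7*t*exp(-2*t)]
  [9*t^2*exp(-2*t)/2 - 6*t*exp(-2*t), -3*t*exp(-2*t), 3*t^2*exp(-2*t)/2 - 6*t*exp(-2*t) + exp(-2*t)]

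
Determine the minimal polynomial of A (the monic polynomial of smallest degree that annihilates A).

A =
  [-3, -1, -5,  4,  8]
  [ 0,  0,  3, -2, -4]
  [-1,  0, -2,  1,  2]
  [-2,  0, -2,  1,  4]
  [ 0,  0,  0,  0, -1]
x^3 + 3*x^2 + 3*x + 1

The characteristic polynomial is χ_A(x) = (x + 1)^5, so the eigenvalues are known. The minimal polynomial is
  m_A(x) = Π_λ (x − λ)^{k_λ}
where k_λ is the size of the *largest* Jordan block for λ (equivalently, the smallest k with (A − λI)^k v = 0 for every generalised eigenvector v of λ).

  λ = -1: largest Jordan block has size 3, contributing (x + 1)^3

So m_A(x) = (x + 1)^3 = x^3 + 3*x^2 + 3*x + 1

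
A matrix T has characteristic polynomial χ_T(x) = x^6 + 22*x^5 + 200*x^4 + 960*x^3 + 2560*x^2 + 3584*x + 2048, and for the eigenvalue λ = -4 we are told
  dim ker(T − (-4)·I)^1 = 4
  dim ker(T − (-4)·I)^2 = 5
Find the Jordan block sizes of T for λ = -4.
Block sizes for λ = -4: [2, 1, 1, 1]

From the dimensions of kernels of powers, the number of Jordan blocks of size at least j is d_j − d_{j−1} where d_j = dim ker(N^j) (with d_0 = 0). Computing the differences gives [4, 1].
The number of blocks of size exactly k is (#blocks of size ≥ k) − (#blocks of size ≥ k + 1), so the partition is: 3 block(s) of size 1, 1 block(s) of size 2.
In nonincreasing order the block sizes are [2, 1, 1, 1].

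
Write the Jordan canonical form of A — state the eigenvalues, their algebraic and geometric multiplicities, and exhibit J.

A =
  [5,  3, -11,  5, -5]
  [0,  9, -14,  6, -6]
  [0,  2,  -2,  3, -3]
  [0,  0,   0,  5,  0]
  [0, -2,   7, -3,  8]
J_2(5) ⊕ J_2(5) ⊕ J_1(5)

The characteristic polynomial is
  det(x·I − A) = x^5 - 25*x^4 + 250*x^3 - 1250*x^2 + 3125*x - 3125 = (x - 5)^5

Eigenvalues and multiplicities (the geometric multiplicity of λ is n − rank(A − λI), which equals the number of Jordan blocks for λ):
  λ = 5: algebraic multiplicity = 5, geometric multiplicity = 3

Determining the block sizes for each eigenvalue:
  λ = 5: with am = 5 and gm = 3, the partition is not yet determined (e.g. several partitions of 5 into 3 parts exist). Let N = A − (5)·I. Computing rank(N^1) = 2, rank(N^2) = 0; the number of blocks of size ≥ j is rank(N^{j−1}) − rank(N^j), giving [3, 2]. So we have 2 block(s) of size 2, 1 block(s) of size 1 → block sizes [2, 2, 1]

Assembling the blocks gives a Jordan form
J =
  [5, 1, 0, 0, 0]
  [0, 5, 0, 0, 0]
  [0, 0, 5, 1, 0]
  [0, 0, 0, 5, 0]
  [0, 0, 0, 0, 5]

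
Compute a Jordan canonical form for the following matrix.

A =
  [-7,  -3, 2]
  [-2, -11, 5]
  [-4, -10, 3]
J_3(-5)

The characteristic polynomial is
  det(x·I − A) = x^3 + 15*x^2 + 75*x + 125 = (x + 5)^3

Eigenvalues and multiplicities (the geometric multiplicity of λ is n − rank(A − λI), which equals the number of Jordan blocks for λ):
  λ = -5: algebraic multiplicity = 3, geometric multiplicity = 1

Determining the block sizes for each eigenvalue:
  λ = -5: one block (gm = 1), so the single block has size am = 3 → block sizes [3]

Assembling the blocks gives a Jordan form
J =
  [-5,  1,  0]
  [ 0, -5,  1]
  [ 0,  0, -5]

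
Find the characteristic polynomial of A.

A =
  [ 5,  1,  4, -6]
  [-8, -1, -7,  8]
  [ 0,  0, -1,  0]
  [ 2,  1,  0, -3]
x^4 - 6*x^2 - 8*x - 3

Expanding det(x·I − A) (e.g. by cofactor expansion or by noting that A is similar to its Jordan form J, which has the same characteristic polynomial as A) gives
  χ_A(x) = x^4 - 6*x^2 - 8*x - 3
which factors as (x - 3)*(x + 1)^3. The eigenvalues (with algebraic multiplicities) are λ = -1 with multiplicity 3, λ = 3 with multiplicity 1.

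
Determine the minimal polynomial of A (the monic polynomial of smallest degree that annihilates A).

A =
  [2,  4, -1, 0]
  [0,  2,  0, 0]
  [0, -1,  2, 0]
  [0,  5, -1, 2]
x^3 - 6*x^2 + 12*x - 8

The characteristic polynomial is χ_A(x) = (x - 2)^4, so the eigenvalues are known. The minimal polynomial is
  m_A(x) = Π_λ (x − λ)^{k_λ}
where k_λ is the size of the *largest* Jordan block for λ (equivalently, the smallest k with (A − λI)^k v = 0 for every generalised eigenvector v of λ).

  λ = 2: largest Jordan block has size 3, contributing (x − 2)^3

So m_A(x) = (x - 2)^3 = x^3 - 6*x^2 + 12*x - 8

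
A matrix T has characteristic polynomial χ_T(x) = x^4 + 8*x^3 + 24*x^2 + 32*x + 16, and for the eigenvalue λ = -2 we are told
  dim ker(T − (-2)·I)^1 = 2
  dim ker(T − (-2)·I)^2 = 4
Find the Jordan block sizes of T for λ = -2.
Block sizes for λ = -2: [2, 2]

From the dimensions of kernels of powers, the number of Jordan blocks of size at least j is d_j − d_{j−1} where d_j = dim ker(N^j) (with d_0 = 0). Computing the differences gives [2, 2].
The number of blocks of size exactly k is (#blocks of size ≥ k) − (#blocks of size ≥ k + 1), so the partition is: 2 block(s) of size 2.
In nonincreasing order the block sizes are [2, 2].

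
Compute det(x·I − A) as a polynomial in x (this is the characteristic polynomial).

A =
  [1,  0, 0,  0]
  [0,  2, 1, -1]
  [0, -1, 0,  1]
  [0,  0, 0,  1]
x^4 - 4*x^3 + 6*x^2 - 4*x + 1

Expanding det(x·I − A) (e.g. by cofactor expansion or by noting that A is similar to its Jordan form J, which has the same characteristic polynomial as A) gives
  χ_A(x) = x^4 - 4*x^3 + 6*x^2 - 4*x + 1
which factors as (x - 1)^4. The eigenvalues (with algebraic multiplicities) are λ = 1 with multiplicity 4.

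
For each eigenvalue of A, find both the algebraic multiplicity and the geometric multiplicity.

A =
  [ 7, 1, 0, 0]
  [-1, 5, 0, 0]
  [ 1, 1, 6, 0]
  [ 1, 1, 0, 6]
λ = 6: alg = 4, geom = 3

Step 1 — factor the characteristic polynomial to read off the algebraic multiplicities:
  χ_A(x) = (x - 6)^4

Step 2 — compute geometric multiplicities via the rank-nullity identity g(λ) = n − rank(A − λI):
  rank(A − (6)·I) = 1, so dim ker(A − (6)·I) = n − 1 = 3

Summary:
  λ = 6: algebraic multiplicity = 4, geometric multiplicity = 3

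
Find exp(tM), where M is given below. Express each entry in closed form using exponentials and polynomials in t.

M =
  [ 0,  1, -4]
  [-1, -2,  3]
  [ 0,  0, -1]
e^{tM} =
  [t*exp(-t) + exp(-t), t*exp(-t), -t^2*exp(-t)/2 - 4*t*exp(-t)]
  [-t*exp(-t), -t*exp(-t) + exp(-t), t^2*exp(-t)/2 + 3*t*exp(-t)]
  [0, 0, exp(-t)]

Strategy: write M = P · J · P⁻¹ where J is a Jordan canonical form, so e^{tM} = P · e^{tJ} · P⁻¹, and e^{tJ} can be computed block-by-block.

M has Jordan form
J =
  [-1,  1,  0]
  [ 0, -1,  1]
  [ 0,  0, -1]
(up to reordering of blocks).

Per-block formulas:
  For a 3×3 Jordan block J_3(-1): exp(t · J_3(-1)) = e^(-1t)·(I + t·N + (t^2/2)·N^2), where N is the 3×3 nilpotent shift.

After assembling e^{tJ} and conjugating by P, we get:

e^{tM} =
  [t*exp(-t) + exp(-t), t*exp(-t), -t^2*exp(-t)/2 - 4*t*exp(-t)]
  [-t*exp(-t), -t*exp(-t) + exp(-t), t^2*exp(-t)/2 + 3*t*exp(-t)]
  [0, 0, exp(-t)]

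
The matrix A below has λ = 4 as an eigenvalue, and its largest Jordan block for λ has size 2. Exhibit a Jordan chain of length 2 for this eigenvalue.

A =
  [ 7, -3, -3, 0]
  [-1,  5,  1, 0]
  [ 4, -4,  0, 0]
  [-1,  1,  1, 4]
A Jordan chain for λ = 4 of length 2:
v_1 = (3, -1, 4, -1)ᵀ
v_2 = (1, 0, 0, 0)ᵀ

Let N = A − (4)·I. We want v_2 with N^2 v_2 = 0 but N^1 v_2 ≠ 0; then v_{j-1} := N · v_j for j = 2, …, 2.

Pick v_2 = (1, 0, 0, 0)ᵀ.
Then v_1 = N · v_2 = (3, -1, 4, -1)ᵀ.

Sanity check: (A − (4)·I) v_1 = (0, 0, 0, 0)ᵀ = 0. ✓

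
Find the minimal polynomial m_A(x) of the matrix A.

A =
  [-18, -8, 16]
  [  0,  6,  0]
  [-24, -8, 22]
x^2 - 4*x - 12

The characteristic polynomial is χ_A(x) = (x - 6)^2*(x + 2), so the eigenvalues are known. The minimal polynomial is
  m_A(x) = Π_λ (x − λ)^{k_λ}
where k_λ is the size of the *largest* Jordan block for λ (equivalently, the smallest k with (A − λI)^k v = 0 for every generalised eigenvector v of λ).

  λ = -2: largest Jordan block has size 1, contributing (x + 2)
  λ = 6: largest Jordan block has size 1, contributing (x − 6)

So m_A(x) = (x - 6)*(x + 2) = x^2 - 4*x - 12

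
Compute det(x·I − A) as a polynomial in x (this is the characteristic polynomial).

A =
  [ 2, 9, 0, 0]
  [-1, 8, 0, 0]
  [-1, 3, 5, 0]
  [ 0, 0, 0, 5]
x^4 - 20*x^3 + 150*x^2 - 500*x + 625

Expanding det(x·I − A) (e.g. by cofactor expansion or by noting that A is similar to its Jordan form J, which has the same characteristic polynomial as A) gives
  χ_A(x) = x^4 - 20*x^3 + 150*x^2 - 500*x + 625
which factors as (x - 5)^4. The eigenvalues (with algebraic multiplicities) are λ = 5 with multiplicity 4.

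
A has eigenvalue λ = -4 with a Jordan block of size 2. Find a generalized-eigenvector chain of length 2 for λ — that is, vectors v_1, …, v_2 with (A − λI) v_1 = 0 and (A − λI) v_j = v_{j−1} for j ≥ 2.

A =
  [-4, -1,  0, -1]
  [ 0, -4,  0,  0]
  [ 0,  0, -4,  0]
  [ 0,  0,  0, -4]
A Jordan chain for λ = -4 of length 2:
v_1 = (-1, 0, 0, 0)ᵀ
v_2 = (0, 1, 0, 0)ᵀ

Let N = A − (-4)·I. We want v_2 with N^2 v_2 = 0 but N^1 v_2 ≠ 0; then v_{j-1} := N · v_j for j = 2, …, 2.

Pick v_2 = (0, 1, 0, 0)ᵀ.
Then v_1 = N · v_2 = (-1, 0, 0, 0)ᵀ.

Sanity check: (A − (-4)·I) v_1 = (0, 0, 0, 0)ᵀ = 0. ✓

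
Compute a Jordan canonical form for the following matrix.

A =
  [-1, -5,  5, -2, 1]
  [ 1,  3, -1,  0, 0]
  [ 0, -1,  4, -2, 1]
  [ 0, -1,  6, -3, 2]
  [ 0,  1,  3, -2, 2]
J_3(1) ⊕ J_2(1)

The characteristic polynomial is
  det(x·I − A) = x^5 - 5*x^4 + 10*x^3 - 10*x^2 + 5*x - 1 = (x - 1)^5

Eigenvalues and multiplicities (the geometric multiplicity of λ is n − rank(A − λI), which equals the number of Jordan blocks for λ):
  λ = 1: algebraic multiplicity = 5, geometric multiplicity = 2

Determining the block sizes for each eigenvalue:
  λ = 1: with am = 5 and gm = 2, the partition is not yet determined (e.g. several partitions of 5 into 2 parts exist). Let N = A − (1)·I. Computing rank(N^1) = 3, rank(N^2) = 1, rank(N^3) = 0; the number of blocks of size ≥ j is rank(N^{j−1}) − rank(N^j), giving [2, 2, 1]. So we have 1 block(s) of size 3, 1 block(s) of size 2 → block sizes [3, 2]

Assembling the blocks gives a Jordan form
J =
  [1, 1, 0, 0, 0]
  [0, 1, 1, 0, 0]
  [0, 0, 1, 0, 0]
  [0, 0, 0, 1, 1]
  [0, 0, 0, 0, 1]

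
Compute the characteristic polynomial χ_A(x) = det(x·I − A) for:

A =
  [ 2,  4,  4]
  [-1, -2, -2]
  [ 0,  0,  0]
x^3

Expanding det(x·I − A) (e.g. by cofactor expansion or by noting that A is similar to its Jordan form J, which has the same characteristic polynomial as A) gives
  χ_A(x) = x^3
which factors as x^3. The eigenvalues (with algebraic multiplicities) are λ = 0 with multiplicity 3.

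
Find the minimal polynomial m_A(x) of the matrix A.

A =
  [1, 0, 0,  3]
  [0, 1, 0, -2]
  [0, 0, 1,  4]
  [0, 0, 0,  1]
x^2 - 2*x + 1

The characteristic polynomial is χ_A(x) = (x - 1)^4, so the eigenvalues are known. The minimal polynomial is
  m_A(x) = Π_λ (x − λ)^{k_λ}
where k_λ is the size of the *largest* Jordan block for λ (equivalently, the smallest k with (A − λI)^k v = 0 for every generalised eigenvector v of λ).

  λ = 1: largest Jordan block has size 2, contributing (x − 1)^2

So m_A(x) = (x - 1)^2 = x^2 - 2*x + 1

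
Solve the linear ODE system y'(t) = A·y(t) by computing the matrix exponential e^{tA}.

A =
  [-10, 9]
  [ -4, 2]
e^{tA} =
  [-6*t*exp(-4*t) + exp(-4*t), 9*t*exp(-4*t)]
  [-4*t*exp(-4*t), 6*t*exp(-4*t) + exp(-4*t)]

Strategy: write A = P · J · P⁻¹ where J is a Jordan canonical form, so e^{tA} = P · e^{tJ} · P⁻¹, and e^{tJ} can be computed block-by-block.

A has Jordan form
J =
  [-4,  1]
  [ 0, -4]
(up to reordering of blocks).

Per-block formulas:
  For a 2×2 Jordan block J_2(-4): exp(t · J_2(-4)) = e^(-4t)·(I + t·N), where N is the 2×2 nilpotent shift.

After assembling e^{tJ} and conjugating by P, we get:

e^{tA} =
  [-6*t*exp(-4*t) + exp(-4*t), 9*t*exp(-4*t)]
  [-4*t*exp(-4*t), 6*t*exp(-4*t) + exp(-4*t)]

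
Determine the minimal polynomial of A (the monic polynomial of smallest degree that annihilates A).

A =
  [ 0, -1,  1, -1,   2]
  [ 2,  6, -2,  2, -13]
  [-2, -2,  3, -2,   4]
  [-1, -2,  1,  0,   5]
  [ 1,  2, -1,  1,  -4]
x^3 - 3*x^2 + 3*x - 1

The characteristic polynomial is χ_A(x) = (x - 1)^5, so the eigenvalues are known. The minimal polynomial is
  m_A(x) = Π_λ (x − λ)^{k_λ}
where k_λ is the size of the *largest* Jordan block for λ (equivalently, the smallest k with (A − λI)^k v = 0 for every generalised eigenvector v of λ).

  λ = 1: largest Jordan block has size 3, contributing (x − 1)^3

So m_A(x) = (x - 1)^3 = x^3 - 3*x^2 + 3*x - 1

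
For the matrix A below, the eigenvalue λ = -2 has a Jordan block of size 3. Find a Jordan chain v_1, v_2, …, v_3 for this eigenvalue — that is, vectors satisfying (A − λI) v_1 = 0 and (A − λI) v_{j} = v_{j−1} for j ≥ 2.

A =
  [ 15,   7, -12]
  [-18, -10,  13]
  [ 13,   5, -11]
A Jordan chain for λ = -2 of length 3:
v_1 = (7, 7, 14)ᵀ
v_2 = (17, -18, 13)ᵀ
v_3 = (1, 0, 0)ᵀ

Let N = A − (-2)·I. We want v_3 with N^3 v_3 = 0 but N^2 v_3 ≠ 0; then v_{j-1} := N · v_j for j = 3, …, 2.

Pick v_3 = (1, 0, 0)ᵀ.
Then v_2 = N · v_3 = (17, -18, 13)ᵀ.
Then v_1 = N · v_2 = (7, 7, 14)ᵀ.

Sanity check: (A − (-2)·I) v_1 = (0, 0, 0)ᵀ = 0. ✓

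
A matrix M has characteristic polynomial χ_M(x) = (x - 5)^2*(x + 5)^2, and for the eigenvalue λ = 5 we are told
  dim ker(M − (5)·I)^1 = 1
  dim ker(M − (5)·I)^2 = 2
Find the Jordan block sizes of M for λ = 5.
Block sizes for λ = 5: [2]

From the dimensions of kernels of powers, the number of Jordan blocks of size at least j is d_j − d_{j−1} where d_j = dim ker(N^j) (with d_0 = 0). Computing the differences gives [1, 1].
The number of blocks of size exactly k is (#blocks of size ≥ k) − (#blocks of size ≥ k + 1), so the partition is: 1 block(s) of size 2.
In nonincreasing order the block sizes are [2].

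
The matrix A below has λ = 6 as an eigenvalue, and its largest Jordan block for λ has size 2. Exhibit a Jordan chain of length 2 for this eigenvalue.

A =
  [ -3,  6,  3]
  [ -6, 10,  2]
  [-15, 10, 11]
A Jordan chain for λ = 6 of length 2:
v_1 = (-9, -6, -15)ᵀ
v_2 = (1, 0, 0)ᵀ

Let N = A − (6)·I. We want v_2 with N^2 v_2 = 0 but N^1 v_2 ≠ 0; then v_{j-1} := N · v_j for j = 2, …, 2.

Pick v_2 = (1, 0, 0)ᵀ.
Then v_1 = N · v_2 = (-9, -6, -15)ᵀ.

Sanity check: (A − (6)·I) v_1 = (0, 0, 0)ᵀ = 0. ✓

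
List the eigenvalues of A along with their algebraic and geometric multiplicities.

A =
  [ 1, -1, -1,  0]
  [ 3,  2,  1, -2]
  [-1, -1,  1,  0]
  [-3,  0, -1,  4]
λ = 2: alg = 4, geom = 2

Step 1 — factor the characteristic polynomial to read off the algebraic multiplicities:
  χ_A(x) = (x - 2)^4

Step 2 — compute geometric multiplicities via the rank-nullity identity g(λ) = n − rank(A − λI):
  rank(A − (2)·I) = 2, so dim ker(A − (2)·I) = n − 2 = 2

Summary:
  λ = 2: algebraic multiplicity = 4, geometric multiplicity = 2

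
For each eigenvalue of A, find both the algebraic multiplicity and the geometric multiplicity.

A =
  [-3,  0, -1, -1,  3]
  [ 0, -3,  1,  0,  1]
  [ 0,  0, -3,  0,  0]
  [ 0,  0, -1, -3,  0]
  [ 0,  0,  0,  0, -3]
λ = -3: alg = 5, geom = 2

Step 1 — factor the characteristic polynomial to read off the algebraic multiplicities:
  χ_A(x) = (x + 3)^5

Step 2 — compute geometric multiplicities via the rank-nullity identity g(λ) = n − rank(A − λI):
  rank(A − (-3)·I) = 3, so dim ker(A − (-3)·I) = n − 3 = 2

Summary:
  λ = -3: algebraic multiplicity = 5, geometric multiplicity = 2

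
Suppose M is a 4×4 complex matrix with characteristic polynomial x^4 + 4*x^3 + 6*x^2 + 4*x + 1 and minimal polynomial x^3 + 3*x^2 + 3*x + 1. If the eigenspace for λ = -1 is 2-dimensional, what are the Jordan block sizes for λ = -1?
Block sizes for λ = -1: [3, 1]

Step 1 — from the characteristic polynomial, algebraic multiplicity of λ = -1 is 4. From dim ker(M − (-1)·I) = 2, there are exactly 2 Jordan blocks for λ = -1.
Step 2 — from the minimal polynomial, the factor (x + 1)^3 tells us the largest block for λ = -1 has size 3.
Step 3 — with total size 4, 2 blocks, and largest block 3, the block sizes (in nonincreasing order) are [3, 1].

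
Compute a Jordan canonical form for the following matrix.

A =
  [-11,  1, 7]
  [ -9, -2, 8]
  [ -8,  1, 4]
J_3(-3)

The characteristic polynomial is
  det(x·I − A) = x^3 + 9*x^2 + 27*x + 27 = (x + 3)^3

Eigenvalues and multiplicities (the geometric multiplicity of λ is n − rank(A − λI), which equals the number of Jordan blocks for λ):
  λ = -3: algebraic multiplicity = 3, geometric multiplicity = 1

Determining the block sizes for each eigenvalue:
  λ = -3: one block (gm = 1), so the single block has size am = 3 → block sizes [3]

Assembling the blocks gives a Jordan form
J =
  [-3,  1,  0]
  [ 0, -3,  1]
  [ 0,  0, -3]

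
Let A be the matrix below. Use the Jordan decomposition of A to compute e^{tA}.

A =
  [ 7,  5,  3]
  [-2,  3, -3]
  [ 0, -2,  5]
e^{tA} =
  [-3*t^2*exp(5*t) + 2*t*exp(5*t) + exp(5*t), -3*t^2*exp(5*t) + 5*t*exp(5*t), -9*t^2*exp(5*t)/2 + 3*t*exp(5*t)]
  [-2*t*exp(5*t), -2*t*exp(5*t) + exp(5*t), -3*t*exp(5*t)]
  [2*t^2*exp(5*t), 2*t^2*exp(5*t) - 2*t*exp(5*t), 3*t^2*exp(5*t) + exp(5*t)]

Strategy: write A = P · J · P⁻¹ where J is a Jordan canonical form, so e^{tA} = P · e^{tJ} · P⁻¹, and e^{tJ} can be computed block-by-block.

A has Jordan form
J =
  [5, 1, 0]
  [0, 5, 1]
  [0, 0, 5]
(up to reordering of blocks).

Per-block formulas:
  For a 3×3 Jordan block J_3(5): exp(t · J_3(5)) = e^(5t)·(I + t·N + (t^2/2)·N^2), where N is the 3×3 nilpotent shift.

After assembling e^{tJ} and conjugating by P, we get:

e^{tA} =
  [-3*t^2*exp(5*t) + 2*t*exp(5*t) + exp(5*t), -3*t^2*exp(5*t) + 5*t*exp(5*t), -9*t^2*exp(5*t)/2 + 3*t*exp(5*t)]
  [-2*t*exp(5*t), -2*t*exp(5*t) + exp(5*t), -3*t*exp(5*t)]
  [2*t^2*exp(5*t), 2*t^2*exp(5*t) - 2*t*exp(5*t), 3*t^2*exp(5*t) + exp(5*t)]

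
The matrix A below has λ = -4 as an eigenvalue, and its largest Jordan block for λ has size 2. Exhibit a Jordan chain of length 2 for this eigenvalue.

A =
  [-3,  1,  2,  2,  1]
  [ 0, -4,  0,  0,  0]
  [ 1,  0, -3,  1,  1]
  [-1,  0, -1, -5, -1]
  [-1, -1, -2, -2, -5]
A Jordan chain for λ = -4 of length 2:
v_1 = (1, 0, 1, -1, -1)ᵀ
v_2 = (1, 0, 0, 0, 0)ᵀ

Let N = A − (-4)·I. We want v_2 with N^2 v_2 = 0 but N^1 v_2 ≠ 0; then v_{j-1} := N · v_j for j = 2, …, 2.

Pick v_2 = (1, 0, 0, 0, 0)ᵀ.
Then v_1 = N · v_2 = (1, 0, 1, -1, -1)ᵀ.

Sanity check: (A − (-4)·I) v_1 = (0, 0, 0, 0, 0)ᵀ = 0. ✓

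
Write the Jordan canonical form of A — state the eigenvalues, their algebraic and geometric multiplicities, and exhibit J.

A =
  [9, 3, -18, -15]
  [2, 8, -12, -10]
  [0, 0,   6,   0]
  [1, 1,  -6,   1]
J_2(6) ⊕ J_1(6) ⊕ J_1(6)

The characteristic polynomial is
  det(x·I − A) = x^4 - 24*x^3 + 216*x^2 - 864*x + 1296 = (x - 6)^4

Eigenvalues and multiplicities (the geometric multiplicity of λ is n − rank(A − λI), which equals the number of Jordan blocks for λ):
  λ = 6: algebraic multiplicity = 4, geometric multiplicity = 3

Determining the block sizes for each eigenvalue:
  λ = 6: 3 blocks summing to 4 forces exactly one block of size 2 and the rest size 1 → block sizes [2, 1, 1]

Assembling the blocks gives a Jordan form
J =
  [6, 1, 0, 0]
  [0, 6, 0, 0]
  [0, 0, 6, 0]
  [0, 0, 0, 6]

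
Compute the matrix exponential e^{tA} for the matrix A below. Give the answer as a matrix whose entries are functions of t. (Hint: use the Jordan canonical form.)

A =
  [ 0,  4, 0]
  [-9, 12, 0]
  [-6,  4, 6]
e^{tA} =
  [-6*t*exp(6*t) + exp(6*t), 4*t*exp(6*t), 0]
  [-9*t*exp(6*t), 6*t*exp(6*t) + exp(6*t), 0]
  [-6*t*exp(6*t), 4*t*exp(6*t), exp(6*t)]

Strategy: write A = P · J · P⁻¹ where J is a Jordan canonical form, so e^{tA} = P · e^{tJ} · P⁻¹, and e^{tJ} can be computed block-by-block.

A has Jordan form
J =
  [6, 1, 0]
  [0, 6, 0]
  [0, 0, 6]
(up to reordering of blocks).

Per-block formulas:
  For a 1×1 block at λ = 6: exp(t · [6]) = [e^(6t)].
  For a 2×2 Jordan block J_2(6): exp(t · J_2(6)) = e^(6t)·(I + t·N), where N is the 2×2 nilpotent shift.

After assembling e^{tJ} and conjugating by P, we get:

e^{tA} =
  [-6*t*exp(6*t) + exp(6*t), 4*t*exp(6*t), 0]
  [-9*t*exp(6*t), 6*t*exp(6*t) + exp(6*t), 0]
  [-6*t*exp(6*t), 4*t*exp(6*t), exp(6*t)]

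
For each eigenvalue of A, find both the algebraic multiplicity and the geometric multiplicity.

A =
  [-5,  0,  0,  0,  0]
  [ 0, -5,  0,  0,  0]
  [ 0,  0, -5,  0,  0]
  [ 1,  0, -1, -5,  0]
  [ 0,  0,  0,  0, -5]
λ = -5: alg = 5, geom = 4

Step 1 — factor the characteristic polynomial to read off the algebraic multiplicities:
  χ_A(x) = (x + 5)^5

Step 2 — compute geometric multiplicities via the rank-nullity identity g(λ) = n − rank(A − λI):
  rank(A − (-5)·I) = 1, so dim ker(A − (-5)·I) = n − 1 = 4

Summary:
  λ = -5: algebraic multiplicity = 5, geometric multiplicity = 4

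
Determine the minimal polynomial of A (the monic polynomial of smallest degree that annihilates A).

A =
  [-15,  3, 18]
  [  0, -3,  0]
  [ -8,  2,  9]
x^2 + 6*x + 9

The characteristic polynomial is χ_A(x) = (x + 3)^3, so the eigenvalues are known. The minimal polynomial is
  m_A(x) = Π_λ (x − λ)^{k_λ}
where k_λ is the size of the *largest* Jordan block for λ (equivalently, the smallest k with (A − λI)^k v = 0 for every generalised eigenvector v of λ).

  λ = -3: largest Jordan block has size 2, contributing (x + 3)^2

So m_A(x) = (x + 3)^2 = x^2 + 6*x + 9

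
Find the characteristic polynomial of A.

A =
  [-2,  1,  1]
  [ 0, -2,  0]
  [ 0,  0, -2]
x^3 + 6*x^2 + 12*x + 8

Expanding det(x·I − A) (e.g. by cofactor expansion or by noting that A is similar to its Jordan form J, which has the same characteristic polynomial as A) gives
  χ_A(x) = x^3 + 6*x^2 + 12*x + 8
which factors as (x + 2)^3. The eigenvalues (with algebraic multiplicities) are λ = -2 with multiplicity 3.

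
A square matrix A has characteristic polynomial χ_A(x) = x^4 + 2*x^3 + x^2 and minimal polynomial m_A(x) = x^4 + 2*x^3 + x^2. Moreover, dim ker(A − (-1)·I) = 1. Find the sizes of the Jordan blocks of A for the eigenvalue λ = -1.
Block sizes for λ = -1: [2]

Step 1 — from the characteristic polynomial, algebraic multiplicity of λ = -1 is 2. From dim ker(A − (-1)·I) = 1, there are exactly 1 Jordan blocks for λ = -1.
Step 2 — from the minimal polynomial, the factor (x + 1)^2 tells us the largest block for λ = -1 has size 2.
Step 3 — with total size 2, 1 blocks, and largest block 2, the block sizes (in nonincreasing order) are [2].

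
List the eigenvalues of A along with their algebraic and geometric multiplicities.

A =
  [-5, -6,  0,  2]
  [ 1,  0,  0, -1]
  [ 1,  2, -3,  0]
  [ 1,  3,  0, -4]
λ = -3: alg = 4, geom = 2

Step 1 — factor the characteristic polynomial to read off the algebraic multiplicities:
  χ_A(x) = (x + 3)^4

Step 2 — compute geometric multiplicities via the rank-nullity identity g(λ) = n − rank(A − λI):
  rank(A − (-3)·I) = 2, so dim ker(A − (-3)·I) = n − 2 = 2

Summary:
  λ = -3: algebraic multiplicity = 4, geometric multiplicity = 2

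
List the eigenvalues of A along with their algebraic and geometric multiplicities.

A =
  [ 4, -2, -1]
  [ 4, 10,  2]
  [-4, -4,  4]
λ = 6: alg = 3, geom = 2

Step 1 — factor the characteristic polynomial to read off the algebraic multiplicities:
  χ_A(x) = (x - 6)^3

Step 2 — compute geometric multiplicities via the rank-nullity identity g(λ) = n − rank(A − λI):
  rank(A − (6)·I) = 1, so dim ker(A − (6)·I) = n − 1 = 2

Summary:
  λ = 6: algebraic multiplicity = 3, geometric multiplicity = 2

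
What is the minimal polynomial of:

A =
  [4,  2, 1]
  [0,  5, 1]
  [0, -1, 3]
x^3 - 12*x^2 + 48*x - 64

The characteristic polynomial is χ_A(x) = (x - 4)^3, so the eigenvalues are known. The minimal polynomial is
  m_A(x) = Π_λ (x − λ)^{k_λ}
where k_λ is the size of the *largest* Jordan block for λ (equivalently, the smallest k with (A − λI)^k v = 0 for every generalised eigenvector v of λ).

  λ = 4: largest Jordan block has size 3, contributing (x − 4)^3

So m_A(x) = (x - 4)^3 = x^3 - 12*x^2 + 48*x - 64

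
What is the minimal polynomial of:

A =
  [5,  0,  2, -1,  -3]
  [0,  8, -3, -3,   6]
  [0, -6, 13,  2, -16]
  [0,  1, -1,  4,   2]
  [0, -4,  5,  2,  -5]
x^3 - 15*x^2 + 75*x - 125

The characteristic polynomial is χ_A(x) = (x - 5)^5, so the eigenvalues are known. The minimal polynomial is
  m_A(x) = Π_λ (x − λ)^{k_λ}
where k_λ is the size of the *largest* Jordan block for λ (equivalently, the smallest k with (A − λI)^k v = 0 for every generalised eigenvector v of λ).

  λ = 5: largest Jordan block has size 3, contributing (x − 5)^3

So m_A(x) = (x - 5)^3 = x^3 - 15*x^2 + 75*x - 125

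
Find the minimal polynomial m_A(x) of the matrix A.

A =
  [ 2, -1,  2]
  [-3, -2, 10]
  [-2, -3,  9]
x^3 - 9*x^2 + 27*x - 27

The characteristic polynomial is χ_A(x) = (x - 3)^3, so the eigenvalues are known. The minimal polynomial is
  m_A(x) = Π_λ (x − λ)^{k_λ}
where k_λ is the size of the *largest* Jordan block for λ (equivalently, the smallest k with (A − λI)^k v = 0 for every generalised eigenvector v of λ).

  λ = 3: largest Jordan block has size 3, contributing (x − 3)^3

So m_A(x) = (x - 3)^3 = x^3 - 9*x^2 + 27*x - 27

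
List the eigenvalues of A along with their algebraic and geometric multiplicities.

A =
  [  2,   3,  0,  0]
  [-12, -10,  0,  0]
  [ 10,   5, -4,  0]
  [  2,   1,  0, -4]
λ = -4: alg = 4, geom = 3

Step 1 — factor the characteristic polynomial to read off the algebraic multiplicities:
  χ_A(x) = (x + 4)^4

Step 2 — compute geometric multiplicities via the rank-nullity identity g(λ) = n − rank(A − λI):
  rank(A − (-4)·I) = 1, so dim ker(A − (-4)·I) = n − 1 = 3

Summary:
  λ = -4: algebraic multiplicity = 4, geometric multiplicity = 3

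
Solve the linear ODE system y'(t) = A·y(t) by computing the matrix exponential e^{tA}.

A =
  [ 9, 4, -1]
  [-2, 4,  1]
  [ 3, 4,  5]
e^{tA} =
  [-t^2*exp(6*t) + 3*t*exp(6*t) + exp(6*t), 4*t*exp(6*t), t^2*exp(6*t) - t*exp(6*t)]
  [t^2*exp(6*t)/2 - 2*t*exp(6*t), -2*t*exp(6*t) + exp(6*t), -t^2*exp(6*t)/2 + t*exp(6*t)]
  [-t^2*exp(6*t) + 3*t*exp(6*t), 4*t*exp(6*t), t^2*exp(6*t) - t*exp(6*t) + exp(6*t)]

Strategy: write A = P · J · P⁻¹ where J is a Jordan canonical form, so e^{tA} = P · e^{tJ} · P⁻¹, and e^{tJ} can be computed block-by-block.

A has Jordan form
J =
  [6, 1, 0]
  [0, 6, 1]
  [0, 0, 6]
(up to reordering of blocks).

Per-block formulas:
  For a 3×3 Jordan block J_3(6): exp(t · J_3(6)) = e^(6t)·(I + t·N + (t^2/2)·N^2), where N is the 3×3 nilpotent shift.

After assembling e^{tJ} and conjugating by P, we get:

e^{tA} =
  [-t^2*exp(6*t) + 3*t*exp(6*t) + exp(6*t), 4*t*exp(6*t), t^2*exp(6*t) - t*exp(6*t)]
  [t^2*exp(6*t)/2 - 2*t*exp(6*t), -2*t*exp(6*t) + exp(6*t), -t^2*exp(6*t)/2 + t*exp(6*t)]
  [-t^2*exp(6*t) + 3*t*exp(6*t), 4*t*exp(6*t), t^2*exp(6*t) - t*exp(6*t) + exp(6*t)]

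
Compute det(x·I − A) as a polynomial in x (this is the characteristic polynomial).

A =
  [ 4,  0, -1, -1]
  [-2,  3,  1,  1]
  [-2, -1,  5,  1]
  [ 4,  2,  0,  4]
x^4 - 16*x^3 + 96*x^2 - 256*x + 256

Expanding det(x·I − A) (e.g. by cofactor expansion or by noting that A is similar to its Jordan form J, which has the same characteristic polynomial as A) gives
  χ_A(x) = x^4 - 16*x^3 + 96*x^2 - 256*x + 256
which factors as (x - 4)^4. The eigenvalues (with algebraic multiplicities) are λ = 4 with multiplicity 4.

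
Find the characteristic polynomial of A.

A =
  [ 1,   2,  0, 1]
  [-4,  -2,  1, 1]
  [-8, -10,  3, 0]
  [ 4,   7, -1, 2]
x^4 - 4*x^3 + 6*x^2 - 4*x + 1

Expanding det(x·I − A) (e.g. by cofactor expansion or by noting that A is similar to its Jordan form J, which has the same characteristic polynomial as A) gives
  χ_A(x) = x^4 - 4*x^3 + 6*x^2 - 4*x + 1
which factors as (x - 1)^4. The eigenvalues (with algebraic multiplicities) are λ = 1 with multiplicity 4.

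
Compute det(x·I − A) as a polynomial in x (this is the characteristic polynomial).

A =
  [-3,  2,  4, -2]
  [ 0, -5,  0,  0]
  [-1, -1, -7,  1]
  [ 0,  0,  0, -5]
x^4 + 20*x^3 + 150*x^2 + 500*x + 625

Expanding det(x·I − A) (e.g. by cofactor expansion or by noting that A is similar to its Jordan form J, which has the same characteristic polynomial as A) gives
  χ_A(x) = x^4 + 20*x^3 + 150*x^2 + 500*x + 625
which factors as (x + 5)^4. The eigenvalues (with algebraic multiplicities) are λ = -5 with multiplicity 4.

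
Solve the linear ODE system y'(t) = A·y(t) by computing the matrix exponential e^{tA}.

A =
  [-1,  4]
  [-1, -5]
e^{tA} =
  [2*t*exp(-3*t) + exp(-3*t), 4*t*exp(-3*t)]
  [-t*exp(-3*t), -2*t*exp(-3*t) + exp(-3*t)]

Strategy: write A = P · J · P⁻¹ where J is a Jordan canonical form, so e^{tA} = P · e^{tJ} · P⁻¹, and e^{tJ} can be computed block-by-block.

A has Jordan form
J =
  [-3,  1]
  [ 0, -3]
(up to reordering of blocks).

Per-block formulas:
  For a 2×2 Jordan block J_2(-3): exp(t · J_2(-3)) = e^(-3t)·(I + t·N), where N is the 2×2 nilpotent shift.

After assembling e^{tJ} and conjugating by P, we get:

e^{tA} =
  [2*t*exp(-3*t) + exp(-3*t), 4*t*exp(-3*t)]
  [-t*exp(-3*t), -2*t*exp(-3*t) + exp(-3*t)]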